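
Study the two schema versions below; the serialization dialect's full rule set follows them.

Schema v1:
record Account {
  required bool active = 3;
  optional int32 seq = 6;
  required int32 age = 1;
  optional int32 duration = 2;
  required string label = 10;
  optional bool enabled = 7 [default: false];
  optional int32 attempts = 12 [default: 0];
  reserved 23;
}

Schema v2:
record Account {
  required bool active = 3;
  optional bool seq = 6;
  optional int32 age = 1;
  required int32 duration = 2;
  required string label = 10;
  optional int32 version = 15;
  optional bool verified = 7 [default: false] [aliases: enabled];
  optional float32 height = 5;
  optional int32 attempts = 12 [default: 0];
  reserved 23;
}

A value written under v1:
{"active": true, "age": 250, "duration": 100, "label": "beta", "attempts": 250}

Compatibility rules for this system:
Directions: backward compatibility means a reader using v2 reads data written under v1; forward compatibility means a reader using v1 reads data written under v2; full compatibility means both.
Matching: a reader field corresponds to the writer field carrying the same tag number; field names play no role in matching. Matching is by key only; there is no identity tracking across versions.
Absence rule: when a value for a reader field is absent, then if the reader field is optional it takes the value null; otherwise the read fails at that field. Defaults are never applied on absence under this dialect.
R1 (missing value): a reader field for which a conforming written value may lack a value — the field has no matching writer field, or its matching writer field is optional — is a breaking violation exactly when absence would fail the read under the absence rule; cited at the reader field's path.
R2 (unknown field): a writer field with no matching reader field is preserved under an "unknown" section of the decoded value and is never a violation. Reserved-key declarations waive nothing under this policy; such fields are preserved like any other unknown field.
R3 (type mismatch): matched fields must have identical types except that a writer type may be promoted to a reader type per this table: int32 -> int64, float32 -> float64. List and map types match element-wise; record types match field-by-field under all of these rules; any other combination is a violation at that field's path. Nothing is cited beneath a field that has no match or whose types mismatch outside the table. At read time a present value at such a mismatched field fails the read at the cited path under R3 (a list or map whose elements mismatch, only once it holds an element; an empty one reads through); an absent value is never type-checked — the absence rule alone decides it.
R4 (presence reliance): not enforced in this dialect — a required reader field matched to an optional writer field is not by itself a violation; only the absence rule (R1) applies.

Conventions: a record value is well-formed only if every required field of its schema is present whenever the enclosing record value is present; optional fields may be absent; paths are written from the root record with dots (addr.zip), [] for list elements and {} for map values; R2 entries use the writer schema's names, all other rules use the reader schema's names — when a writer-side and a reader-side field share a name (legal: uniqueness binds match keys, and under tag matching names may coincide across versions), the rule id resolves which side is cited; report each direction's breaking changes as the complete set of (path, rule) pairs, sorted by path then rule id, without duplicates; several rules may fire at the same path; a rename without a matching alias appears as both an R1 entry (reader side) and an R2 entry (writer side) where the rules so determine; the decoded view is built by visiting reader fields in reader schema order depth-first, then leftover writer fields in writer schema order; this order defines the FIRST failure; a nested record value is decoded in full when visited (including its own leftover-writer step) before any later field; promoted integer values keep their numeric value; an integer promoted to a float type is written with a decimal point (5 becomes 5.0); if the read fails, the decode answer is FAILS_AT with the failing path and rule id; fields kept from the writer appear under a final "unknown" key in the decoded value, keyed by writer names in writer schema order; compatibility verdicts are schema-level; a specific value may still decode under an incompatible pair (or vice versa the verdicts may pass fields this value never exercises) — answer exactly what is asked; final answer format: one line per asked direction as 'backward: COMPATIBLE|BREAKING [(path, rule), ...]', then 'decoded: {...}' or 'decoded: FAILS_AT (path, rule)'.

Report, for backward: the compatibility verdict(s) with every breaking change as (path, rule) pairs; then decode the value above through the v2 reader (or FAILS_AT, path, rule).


in Account below, arrows point writer -> reader
backward analysis of Account with v2 as reader and v1 as writer:
  writer required, bool -> bool: reader active maps from writer active
  writer optional, int32 -> bool: reader seq maps from writer seq
  writer required, int32 -> int32: reader age maps from writer age
  writer optional, int32 -> int32: reader duration maps from writer duration
  writer required, string -> string: reader label maps from writer label
  version: no writer match
  writer optional, bool -> bool: reader verified maps from writer enabled
  height: no writer match
  writer optional, int32 -> int32: reader attempts maps from writer attempts
  R1 fires at duration
  R3 fires at seq
  => backward: BREAKING (2)
decode (reader v2):
  active := true
  seq := null (absent, optional -> null)
  age := 250
  duration := 100
  label := "beta"
  version := null (absent, optional -> null)
  verified := null (absent, optional -> null)
  height := null (absent, optional -> null)
  attempts := 250
  => decoded: {"active": true, "seq": null, "age": 250, "duration": 100, "label": "beta", "version": null, "verified": null, "height": null, "attempts": 250}
checking off the Account differences that do not matter here:
  field age in record Account: required changed to optional -> fires only in the forward direction of Account, which is not asked here

backward: BREAKING [(duration, R1), (seq, R3)]; decoded: {"active": true, "seq": null, "age": 250, "duration": 100, "label": "beta", "version": null, "verified": null, "height": null, "attempts": 250}


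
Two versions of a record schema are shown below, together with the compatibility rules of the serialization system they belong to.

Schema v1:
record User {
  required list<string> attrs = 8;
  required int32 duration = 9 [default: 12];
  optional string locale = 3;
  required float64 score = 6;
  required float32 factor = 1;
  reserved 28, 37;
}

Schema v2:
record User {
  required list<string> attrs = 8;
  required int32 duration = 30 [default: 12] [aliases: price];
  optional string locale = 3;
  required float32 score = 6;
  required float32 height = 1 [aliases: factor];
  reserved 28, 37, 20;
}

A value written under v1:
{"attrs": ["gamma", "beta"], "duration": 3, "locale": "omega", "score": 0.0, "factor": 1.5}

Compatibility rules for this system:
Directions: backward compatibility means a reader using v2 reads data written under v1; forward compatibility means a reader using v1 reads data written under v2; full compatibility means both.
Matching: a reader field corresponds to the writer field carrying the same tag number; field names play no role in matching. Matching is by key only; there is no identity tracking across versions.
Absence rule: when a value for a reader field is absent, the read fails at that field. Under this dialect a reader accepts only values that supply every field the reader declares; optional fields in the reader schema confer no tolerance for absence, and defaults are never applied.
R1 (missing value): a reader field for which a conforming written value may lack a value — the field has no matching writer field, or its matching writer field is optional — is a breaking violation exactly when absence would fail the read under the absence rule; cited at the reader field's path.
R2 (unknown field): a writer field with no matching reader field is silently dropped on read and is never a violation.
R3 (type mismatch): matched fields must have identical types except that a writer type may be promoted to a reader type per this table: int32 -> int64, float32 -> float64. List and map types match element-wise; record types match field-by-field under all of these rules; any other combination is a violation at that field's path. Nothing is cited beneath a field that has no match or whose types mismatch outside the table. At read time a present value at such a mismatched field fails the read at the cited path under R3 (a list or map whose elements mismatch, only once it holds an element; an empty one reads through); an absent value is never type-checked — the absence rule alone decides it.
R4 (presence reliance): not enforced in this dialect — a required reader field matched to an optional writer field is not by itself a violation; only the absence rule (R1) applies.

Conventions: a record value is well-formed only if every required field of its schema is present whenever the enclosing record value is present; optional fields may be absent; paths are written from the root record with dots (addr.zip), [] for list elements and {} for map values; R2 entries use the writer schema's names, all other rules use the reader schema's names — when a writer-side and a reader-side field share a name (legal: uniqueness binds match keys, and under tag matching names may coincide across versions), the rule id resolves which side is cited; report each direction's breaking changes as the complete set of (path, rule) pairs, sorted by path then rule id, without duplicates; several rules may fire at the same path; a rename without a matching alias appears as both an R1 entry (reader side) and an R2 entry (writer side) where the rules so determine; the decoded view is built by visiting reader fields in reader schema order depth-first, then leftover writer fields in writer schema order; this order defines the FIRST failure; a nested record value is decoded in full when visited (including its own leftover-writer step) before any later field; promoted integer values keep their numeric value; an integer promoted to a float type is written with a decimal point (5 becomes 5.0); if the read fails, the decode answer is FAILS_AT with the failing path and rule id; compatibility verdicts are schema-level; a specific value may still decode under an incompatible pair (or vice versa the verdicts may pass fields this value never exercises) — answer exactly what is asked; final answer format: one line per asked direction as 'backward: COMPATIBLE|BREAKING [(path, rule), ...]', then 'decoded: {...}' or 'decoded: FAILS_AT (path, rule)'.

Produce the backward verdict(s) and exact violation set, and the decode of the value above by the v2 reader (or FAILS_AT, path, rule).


the writer's type comes first in each User pair
backward on User — v2 reading data written by v1:
  list<string> -> list<string>, writer required: attrs aligns to attrs
  duration: no writer match
  string -> string, writer optional: locale aligns to locale
  float64 -> float32, writer required: score aligns to score
  float32 -> float32, writer required: height aligns to factor
  leftover writer field: duration
  R1 fires at duration
  R1 fires at locale
  R3 fires at score
  backward on User therefore BREAKING (3)
migrating the User value to v2:
  attrs := ["gamma", "beta"]
  read fails at duration under R1 (no fill)
  => FAILS_AT (duration, R1)
the rest of the User diff is inert for this question:
  renamed field factor to height in record User (alias factor declared on the renamed field) -> inert for the asked User verdict: nothing fires

backward: BREAKING [(duration, R1), (locale, R1), (score, R3)]; decoded: FAILS_AT (duration, R1)


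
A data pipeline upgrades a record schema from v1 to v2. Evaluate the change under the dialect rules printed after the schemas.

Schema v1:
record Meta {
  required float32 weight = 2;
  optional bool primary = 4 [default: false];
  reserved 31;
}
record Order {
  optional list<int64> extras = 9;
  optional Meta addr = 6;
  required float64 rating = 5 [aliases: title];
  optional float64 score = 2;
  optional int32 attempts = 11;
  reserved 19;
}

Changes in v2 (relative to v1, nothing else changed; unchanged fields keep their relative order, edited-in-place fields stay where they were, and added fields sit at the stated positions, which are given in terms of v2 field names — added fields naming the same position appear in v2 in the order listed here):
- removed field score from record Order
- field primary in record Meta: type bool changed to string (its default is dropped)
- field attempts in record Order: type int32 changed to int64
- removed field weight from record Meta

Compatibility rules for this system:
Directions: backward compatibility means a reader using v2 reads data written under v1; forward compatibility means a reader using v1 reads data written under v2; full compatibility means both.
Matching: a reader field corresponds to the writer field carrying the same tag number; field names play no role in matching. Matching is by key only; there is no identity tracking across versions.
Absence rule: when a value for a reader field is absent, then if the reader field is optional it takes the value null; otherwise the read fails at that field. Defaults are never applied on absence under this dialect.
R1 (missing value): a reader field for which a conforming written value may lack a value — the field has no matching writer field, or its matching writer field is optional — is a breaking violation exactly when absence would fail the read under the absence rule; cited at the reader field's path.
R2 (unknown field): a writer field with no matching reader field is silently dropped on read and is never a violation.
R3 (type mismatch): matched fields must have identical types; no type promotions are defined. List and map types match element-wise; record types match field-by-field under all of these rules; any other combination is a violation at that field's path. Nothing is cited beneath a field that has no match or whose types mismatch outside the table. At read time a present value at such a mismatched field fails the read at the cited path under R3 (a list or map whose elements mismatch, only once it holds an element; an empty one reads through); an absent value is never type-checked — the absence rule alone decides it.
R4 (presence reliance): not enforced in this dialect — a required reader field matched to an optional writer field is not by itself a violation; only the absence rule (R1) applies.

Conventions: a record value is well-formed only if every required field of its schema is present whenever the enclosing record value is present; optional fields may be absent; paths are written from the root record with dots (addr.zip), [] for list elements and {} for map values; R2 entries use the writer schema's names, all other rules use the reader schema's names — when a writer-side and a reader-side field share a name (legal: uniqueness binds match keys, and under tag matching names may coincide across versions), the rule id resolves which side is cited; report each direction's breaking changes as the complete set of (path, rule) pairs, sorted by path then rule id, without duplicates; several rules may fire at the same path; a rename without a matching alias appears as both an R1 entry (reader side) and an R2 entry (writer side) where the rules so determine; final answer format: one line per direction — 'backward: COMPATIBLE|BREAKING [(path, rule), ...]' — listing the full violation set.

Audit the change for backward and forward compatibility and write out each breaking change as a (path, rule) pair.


backward: BREAKING [(addr.primary, R3), (attempts, R3)]; forward: BREAKING [(addr.primary, R3), (addr.weight, R1), (attempts, R3)]

the writer's type comes first in each Order pair
checking backward for Order: reader v2 against writer v1:
  extras <- extras (list<int64> -> list<int64>, writer optional)
  addr <- addr (Meta -> Meta, writer optional)
  rating <- rating (float64 -> float64, writer required)
  attempts <- attempts (int32 -> int64, writer optional)
  writer score: unknown to reader
  addr.primary <- addr.primary (bool -> string, writer optional)
  writer addr.weight: unknown to reader
  rule R3 violated at addr.primary
  rule R3 violated at attempts
  => 2 violation(s): backward is BREAKING for Order
checking forward for Order: reader v1 against writer v2:
  extras <- extras (list<int64> -> list<int64>, writer optional)
  addr <- addr (Meta -> Meta, writer optional)
  rating <- rating (float64 -> float64, writer required)
  score: no writer match
  attempts <- attempts (int64 -> int32, writer optional)
  addr.weight: no writer match
  addr.primary <- addr.primary (string -> bool, writer optional)
  rule R3 violated at addr.primary
  rule R1 violated at addr.weight
  rule R3 violated at attempts
  => 3 violation(s): forward is BREAKING for Order


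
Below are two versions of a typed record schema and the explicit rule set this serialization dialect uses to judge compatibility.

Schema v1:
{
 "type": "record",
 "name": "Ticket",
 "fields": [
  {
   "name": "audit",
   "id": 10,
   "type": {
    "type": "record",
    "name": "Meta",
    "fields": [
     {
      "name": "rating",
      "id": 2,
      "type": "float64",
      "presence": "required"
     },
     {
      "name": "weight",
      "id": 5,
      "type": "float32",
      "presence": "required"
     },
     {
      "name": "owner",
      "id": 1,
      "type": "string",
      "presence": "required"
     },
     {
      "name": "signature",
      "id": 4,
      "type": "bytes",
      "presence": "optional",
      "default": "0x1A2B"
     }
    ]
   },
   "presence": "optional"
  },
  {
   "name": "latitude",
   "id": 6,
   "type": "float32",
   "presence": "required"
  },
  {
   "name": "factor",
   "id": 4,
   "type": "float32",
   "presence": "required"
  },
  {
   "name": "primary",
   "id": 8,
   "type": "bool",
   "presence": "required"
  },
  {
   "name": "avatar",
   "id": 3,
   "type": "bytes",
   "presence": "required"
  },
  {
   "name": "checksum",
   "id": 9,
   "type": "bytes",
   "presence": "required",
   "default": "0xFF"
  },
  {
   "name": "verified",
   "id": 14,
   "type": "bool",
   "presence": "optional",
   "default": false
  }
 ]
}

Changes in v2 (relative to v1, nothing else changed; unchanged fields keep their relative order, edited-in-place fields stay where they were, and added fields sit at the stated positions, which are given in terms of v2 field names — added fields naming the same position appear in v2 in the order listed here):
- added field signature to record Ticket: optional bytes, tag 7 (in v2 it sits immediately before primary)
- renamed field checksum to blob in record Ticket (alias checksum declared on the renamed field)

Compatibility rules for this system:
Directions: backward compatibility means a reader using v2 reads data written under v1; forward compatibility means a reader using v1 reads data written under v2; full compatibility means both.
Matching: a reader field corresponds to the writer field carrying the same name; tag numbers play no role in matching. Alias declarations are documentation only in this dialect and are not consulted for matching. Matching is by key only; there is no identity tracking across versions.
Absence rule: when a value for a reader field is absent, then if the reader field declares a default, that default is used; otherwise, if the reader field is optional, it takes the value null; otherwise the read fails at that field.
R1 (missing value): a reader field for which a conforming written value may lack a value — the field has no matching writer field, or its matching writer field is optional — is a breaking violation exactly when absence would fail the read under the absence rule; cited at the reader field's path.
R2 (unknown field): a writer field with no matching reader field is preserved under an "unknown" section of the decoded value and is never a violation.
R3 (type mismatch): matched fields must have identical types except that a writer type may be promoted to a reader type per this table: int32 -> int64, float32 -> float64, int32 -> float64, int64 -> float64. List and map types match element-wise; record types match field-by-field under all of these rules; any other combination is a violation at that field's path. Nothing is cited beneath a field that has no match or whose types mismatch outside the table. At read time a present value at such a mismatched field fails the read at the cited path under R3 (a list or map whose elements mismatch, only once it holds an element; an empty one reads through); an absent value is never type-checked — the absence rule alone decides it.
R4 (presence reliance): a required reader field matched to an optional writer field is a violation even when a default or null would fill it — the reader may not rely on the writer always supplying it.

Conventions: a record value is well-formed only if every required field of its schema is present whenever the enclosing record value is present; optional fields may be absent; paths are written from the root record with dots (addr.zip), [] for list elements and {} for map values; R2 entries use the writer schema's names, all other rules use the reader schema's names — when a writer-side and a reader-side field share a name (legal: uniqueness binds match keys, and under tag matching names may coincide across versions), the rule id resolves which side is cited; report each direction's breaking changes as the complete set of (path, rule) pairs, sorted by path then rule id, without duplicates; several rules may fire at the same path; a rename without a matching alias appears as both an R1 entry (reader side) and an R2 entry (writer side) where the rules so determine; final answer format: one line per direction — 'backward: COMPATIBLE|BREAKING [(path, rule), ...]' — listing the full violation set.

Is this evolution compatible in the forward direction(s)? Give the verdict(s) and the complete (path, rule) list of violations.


in Ticket below, arrows point writer -> reader
forward on Ticket — v1 reading data written by v2:
  audit: Meta -> Meta, writer optional; from audit
  latitude: float32 -> float32, writer required; from latitude
  factor: float32 -> float32, writer required; from factor
  primary: bool -> bool, writer required; from primary
  avatar: bytes -> bytes, writer required; from avatar
  no writer field matches reader checksum
  verified: bool -> bool, writer optional; from verified
  writer signature: unknown to reader
  writer blob: unknown to reader
  audit.rating: float64 -> float64, writer required; from audit.rating
  audit.weight: float32 -> float32, writer required; from audit.weight
  audit.owner: string -> string, writer required; from audit.owner
  audit.signature: bytes -> bytes, writer optional; from audit.signature
  => no violations; forward on Ticket: COMPATIBLE
the other Ticket changes do not affect what is asked:
  added field signature to record Ticket: optional bytes, tag 7 (in v2 it sits immediately before primary) -> no rule fires on it in Ticket's dialect; the asked verdict holds
  renamed field checksum to blob in record Ticket (alias checksum declared on the renamed field) -> no rule fires on it in Ticket's dialect; the asked verdict holds

forward: COMPATIBLE []


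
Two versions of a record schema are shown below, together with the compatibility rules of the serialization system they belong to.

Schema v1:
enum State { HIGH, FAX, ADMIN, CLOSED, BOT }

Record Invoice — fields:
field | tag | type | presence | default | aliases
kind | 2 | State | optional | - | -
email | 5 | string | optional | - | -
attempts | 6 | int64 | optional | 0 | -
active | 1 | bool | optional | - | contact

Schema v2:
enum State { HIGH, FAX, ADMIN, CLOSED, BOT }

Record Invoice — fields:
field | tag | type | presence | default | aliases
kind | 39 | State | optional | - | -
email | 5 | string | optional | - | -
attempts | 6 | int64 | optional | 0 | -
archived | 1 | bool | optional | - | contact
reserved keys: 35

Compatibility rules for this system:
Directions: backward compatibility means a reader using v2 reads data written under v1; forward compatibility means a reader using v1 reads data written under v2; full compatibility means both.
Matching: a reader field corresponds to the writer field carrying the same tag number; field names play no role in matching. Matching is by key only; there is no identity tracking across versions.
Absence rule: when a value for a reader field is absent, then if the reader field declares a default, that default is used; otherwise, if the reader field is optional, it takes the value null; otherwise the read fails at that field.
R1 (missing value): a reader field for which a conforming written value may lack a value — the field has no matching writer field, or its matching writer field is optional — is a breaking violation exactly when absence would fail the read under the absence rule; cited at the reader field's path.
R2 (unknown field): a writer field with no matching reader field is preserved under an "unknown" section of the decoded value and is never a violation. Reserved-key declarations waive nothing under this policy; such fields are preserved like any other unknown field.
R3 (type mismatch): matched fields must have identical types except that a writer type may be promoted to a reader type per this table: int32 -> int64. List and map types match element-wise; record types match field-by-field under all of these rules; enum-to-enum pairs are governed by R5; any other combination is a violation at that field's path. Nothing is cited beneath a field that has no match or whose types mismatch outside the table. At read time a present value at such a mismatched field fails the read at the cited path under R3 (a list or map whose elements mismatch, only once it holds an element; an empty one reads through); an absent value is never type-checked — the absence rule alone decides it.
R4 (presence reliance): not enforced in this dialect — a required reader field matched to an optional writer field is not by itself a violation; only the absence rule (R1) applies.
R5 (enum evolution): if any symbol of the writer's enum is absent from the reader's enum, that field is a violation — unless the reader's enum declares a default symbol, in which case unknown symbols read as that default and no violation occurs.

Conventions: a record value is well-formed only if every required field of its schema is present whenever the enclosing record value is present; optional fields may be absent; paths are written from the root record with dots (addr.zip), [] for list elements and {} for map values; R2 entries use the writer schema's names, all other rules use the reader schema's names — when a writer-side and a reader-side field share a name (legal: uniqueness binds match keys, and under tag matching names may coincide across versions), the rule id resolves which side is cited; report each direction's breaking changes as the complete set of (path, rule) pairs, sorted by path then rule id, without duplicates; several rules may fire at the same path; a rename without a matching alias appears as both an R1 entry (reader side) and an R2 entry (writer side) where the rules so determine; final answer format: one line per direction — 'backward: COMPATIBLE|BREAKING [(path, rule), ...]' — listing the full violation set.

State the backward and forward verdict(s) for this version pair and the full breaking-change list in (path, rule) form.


backward: COMPATIBLE []; forward: COMPATIBLE []

in Invoice below, arrows point writer -> reader
backward analysis of Invoice with v2 as reader and v1 as writer:
  kind: no writer-side match
  email: string -> string, writer optional; from email
  attempts: int64 -> int64, writer optional; from attempts
  archived: bool -> bool, writer optional; from active
  kind (writer side), unknown to reader
  nothing fires on Invoice: backward is COMPATIBLE
forward analysis of Invoice with v1 as reader and v2 as writer:
  kind: no writer-side match
  email: string -> string, writer optional; from email
  attempts: int64 -> int64, writer optional; from attempts
  active: bool -> bool, writer optional; from archived
  kind (writer side), unknown to reader
  nothing fires on Invoice: forward is COMPATIBLE


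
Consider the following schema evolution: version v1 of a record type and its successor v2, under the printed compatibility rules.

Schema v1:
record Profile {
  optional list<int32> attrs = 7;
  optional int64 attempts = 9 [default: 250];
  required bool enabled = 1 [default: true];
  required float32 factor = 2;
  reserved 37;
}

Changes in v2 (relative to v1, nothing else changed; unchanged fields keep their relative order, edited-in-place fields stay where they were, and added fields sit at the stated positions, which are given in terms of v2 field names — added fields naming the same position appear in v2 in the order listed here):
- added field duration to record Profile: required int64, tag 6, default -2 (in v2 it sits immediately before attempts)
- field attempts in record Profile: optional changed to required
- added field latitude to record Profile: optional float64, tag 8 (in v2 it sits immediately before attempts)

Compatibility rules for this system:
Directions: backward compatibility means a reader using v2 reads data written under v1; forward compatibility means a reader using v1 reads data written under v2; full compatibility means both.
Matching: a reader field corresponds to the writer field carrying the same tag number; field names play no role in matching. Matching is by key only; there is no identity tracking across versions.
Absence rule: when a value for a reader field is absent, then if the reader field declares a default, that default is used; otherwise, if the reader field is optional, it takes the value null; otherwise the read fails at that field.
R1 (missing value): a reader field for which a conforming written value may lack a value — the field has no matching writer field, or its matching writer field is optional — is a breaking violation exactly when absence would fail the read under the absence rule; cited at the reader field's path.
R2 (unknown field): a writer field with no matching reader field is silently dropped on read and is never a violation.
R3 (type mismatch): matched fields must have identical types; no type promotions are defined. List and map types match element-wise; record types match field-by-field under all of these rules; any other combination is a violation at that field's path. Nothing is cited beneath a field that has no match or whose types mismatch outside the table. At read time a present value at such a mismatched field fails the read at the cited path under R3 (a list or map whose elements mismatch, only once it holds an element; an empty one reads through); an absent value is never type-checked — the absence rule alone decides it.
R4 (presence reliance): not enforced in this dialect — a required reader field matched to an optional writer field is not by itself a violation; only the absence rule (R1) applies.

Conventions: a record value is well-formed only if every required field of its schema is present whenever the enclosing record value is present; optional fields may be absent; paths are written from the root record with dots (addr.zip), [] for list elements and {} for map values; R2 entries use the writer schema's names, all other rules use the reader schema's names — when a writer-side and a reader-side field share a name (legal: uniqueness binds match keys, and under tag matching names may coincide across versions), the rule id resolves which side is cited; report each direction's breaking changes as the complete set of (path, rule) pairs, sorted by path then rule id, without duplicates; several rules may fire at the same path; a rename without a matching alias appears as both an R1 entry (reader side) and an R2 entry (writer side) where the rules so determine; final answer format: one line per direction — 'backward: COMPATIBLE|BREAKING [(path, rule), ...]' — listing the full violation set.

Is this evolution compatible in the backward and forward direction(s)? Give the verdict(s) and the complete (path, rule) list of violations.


in Profile below, arrows point writer -> reader
backward analysis of Profile with v2 as reader and v1 as writer:
  attrs: paired with writer attrs (list<int32> -> list<int32>; writer optional)
  no writer field matches reader duration
  no writer field matches reader latitude
  attempts: paired with writer attempts (int64 -> int64; writer optional)
  enabled: paired with writer enabled (bool -> bool; writer required)
  factor: paired with writer factor (float32 -> float32; writer required)
  => backward: COMPATIBLE
forward analysis of Profile with v1 as reader and v2 as writer:
  attrs: paired with writer attrs (list<int32> -> list<int32>; writer optional)
  attempts: paired with writer attempts (int64 -> int64; writer required)
  enabled: paired with writer enabled (bool -> bool; writer required)
  factor: paired with writer factor (float32 -> float32; writer required)
  writer field duration has no reader counterpart
  writer field latitude has no reader counterpart
  => forward: COMPATIBLE

backward: COMPATIBLE []; forward: COMPATIBLE []


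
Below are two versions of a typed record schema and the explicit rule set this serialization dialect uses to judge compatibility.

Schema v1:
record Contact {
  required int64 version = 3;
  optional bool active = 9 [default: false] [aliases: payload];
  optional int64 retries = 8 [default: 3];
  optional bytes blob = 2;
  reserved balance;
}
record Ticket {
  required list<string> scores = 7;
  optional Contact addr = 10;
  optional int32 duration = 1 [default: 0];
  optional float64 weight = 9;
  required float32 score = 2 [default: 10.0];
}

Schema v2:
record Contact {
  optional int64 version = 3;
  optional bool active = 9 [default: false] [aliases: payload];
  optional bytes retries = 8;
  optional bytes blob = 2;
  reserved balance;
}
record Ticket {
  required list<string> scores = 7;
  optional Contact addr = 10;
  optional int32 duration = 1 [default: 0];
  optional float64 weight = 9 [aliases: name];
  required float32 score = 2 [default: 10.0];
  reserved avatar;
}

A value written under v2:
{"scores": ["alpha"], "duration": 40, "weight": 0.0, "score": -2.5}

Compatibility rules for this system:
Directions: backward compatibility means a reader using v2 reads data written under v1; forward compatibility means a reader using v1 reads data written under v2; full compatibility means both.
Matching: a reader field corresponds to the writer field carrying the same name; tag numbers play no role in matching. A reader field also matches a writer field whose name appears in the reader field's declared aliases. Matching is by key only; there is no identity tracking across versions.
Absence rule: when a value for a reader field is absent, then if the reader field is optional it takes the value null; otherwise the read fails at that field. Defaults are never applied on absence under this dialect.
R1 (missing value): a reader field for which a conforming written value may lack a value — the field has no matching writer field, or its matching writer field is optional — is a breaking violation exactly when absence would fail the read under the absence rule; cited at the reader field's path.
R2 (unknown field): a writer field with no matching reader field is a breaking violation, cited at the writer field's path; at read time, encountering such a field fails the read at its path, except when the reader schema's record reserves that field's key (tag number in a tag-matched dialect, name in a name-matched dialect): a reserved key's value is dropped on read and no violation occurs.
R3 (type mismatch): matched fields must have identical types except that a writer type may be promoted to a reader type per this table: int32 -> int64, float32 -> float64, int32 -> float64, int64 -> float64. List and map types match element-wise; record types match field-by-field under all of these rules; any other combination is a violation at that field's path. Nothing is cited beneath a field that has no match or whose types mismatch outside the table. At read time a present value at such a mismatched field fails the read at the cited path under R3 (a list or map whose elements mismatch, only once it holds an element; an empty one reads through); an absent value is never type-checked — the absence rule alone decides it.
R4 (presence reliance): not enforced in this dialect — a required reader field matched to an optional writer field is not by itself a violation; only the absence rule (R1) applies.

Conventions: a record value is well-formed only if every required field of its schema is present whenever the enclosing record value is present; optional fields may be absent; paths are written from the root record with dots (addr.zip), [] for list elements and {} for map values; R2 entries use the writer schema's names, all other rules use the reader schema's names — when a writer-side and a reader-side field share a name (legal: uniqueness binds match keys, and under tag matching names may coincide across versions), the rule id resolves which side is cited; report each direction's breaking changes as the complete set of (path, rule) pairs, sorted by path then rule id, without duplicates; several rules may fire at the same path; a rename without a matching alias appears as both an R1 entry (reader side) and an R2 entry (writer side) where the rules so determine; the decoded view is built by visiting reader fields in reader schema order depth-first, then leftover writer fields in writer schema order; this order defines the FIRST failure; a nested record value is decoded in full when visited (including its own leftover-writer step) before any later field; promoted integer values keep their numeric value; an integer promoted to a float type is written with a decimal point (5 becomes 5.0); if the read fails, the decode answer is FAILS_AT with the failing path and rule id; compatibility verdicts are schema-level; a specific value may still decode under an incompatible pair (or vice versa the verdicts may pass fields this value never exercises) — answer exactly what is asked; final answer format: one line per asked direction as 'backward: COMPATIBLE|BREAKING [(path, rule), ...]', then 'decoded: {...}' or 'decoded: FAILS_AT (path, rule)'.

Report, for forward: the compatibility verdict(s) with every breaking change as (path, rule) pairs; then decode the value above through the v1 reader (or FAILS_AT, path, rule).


forward: BREAKING [(addr.retries, R3), (addr.version, R1)]; decoded: {"scores": ["alpha"], "addr": null, "duration": 40, "weight": 0.0, "score": -2.5}

the writer's type comes first in each Ticket pair
forward for Ticket (reader v1, writer v2):
  list<string> -> list<string>, writer required: scores aligns to scores
  Contact -> Contact, writer optional: addr aligns to addr
  int32 -> int32, writer optional: duration aligns to duration
  float64 -> float64, writer optional: weight aligns to weight
  float32 -> float32, writer required: score aligns to score
  int64 -> int64, writer optional: addr.version aligns to addr.version
  bool -> bool, writer optional: addr.active aligns to addr.active
  bytes -> int64, writer optional: addr.retries aligns to addr.retries
  bytes -> bytes, writer optional: addr.blob aligns to addr.blob
  R3 fires at addr.retries
  R1 fires at addr.version
  => forward verdict for Ticket: BREAKING, 2 violation(s)
decode (reader v1):
  scores := ["alpha"]
  addr := null (not supplied -> null)
  duration := 40
  weight := 0.0
  score := -2.5
  => decoded: {"scores": ["alpha"], "addr": null, "duration": 40, "weight": 0.0, "score": -2.5}


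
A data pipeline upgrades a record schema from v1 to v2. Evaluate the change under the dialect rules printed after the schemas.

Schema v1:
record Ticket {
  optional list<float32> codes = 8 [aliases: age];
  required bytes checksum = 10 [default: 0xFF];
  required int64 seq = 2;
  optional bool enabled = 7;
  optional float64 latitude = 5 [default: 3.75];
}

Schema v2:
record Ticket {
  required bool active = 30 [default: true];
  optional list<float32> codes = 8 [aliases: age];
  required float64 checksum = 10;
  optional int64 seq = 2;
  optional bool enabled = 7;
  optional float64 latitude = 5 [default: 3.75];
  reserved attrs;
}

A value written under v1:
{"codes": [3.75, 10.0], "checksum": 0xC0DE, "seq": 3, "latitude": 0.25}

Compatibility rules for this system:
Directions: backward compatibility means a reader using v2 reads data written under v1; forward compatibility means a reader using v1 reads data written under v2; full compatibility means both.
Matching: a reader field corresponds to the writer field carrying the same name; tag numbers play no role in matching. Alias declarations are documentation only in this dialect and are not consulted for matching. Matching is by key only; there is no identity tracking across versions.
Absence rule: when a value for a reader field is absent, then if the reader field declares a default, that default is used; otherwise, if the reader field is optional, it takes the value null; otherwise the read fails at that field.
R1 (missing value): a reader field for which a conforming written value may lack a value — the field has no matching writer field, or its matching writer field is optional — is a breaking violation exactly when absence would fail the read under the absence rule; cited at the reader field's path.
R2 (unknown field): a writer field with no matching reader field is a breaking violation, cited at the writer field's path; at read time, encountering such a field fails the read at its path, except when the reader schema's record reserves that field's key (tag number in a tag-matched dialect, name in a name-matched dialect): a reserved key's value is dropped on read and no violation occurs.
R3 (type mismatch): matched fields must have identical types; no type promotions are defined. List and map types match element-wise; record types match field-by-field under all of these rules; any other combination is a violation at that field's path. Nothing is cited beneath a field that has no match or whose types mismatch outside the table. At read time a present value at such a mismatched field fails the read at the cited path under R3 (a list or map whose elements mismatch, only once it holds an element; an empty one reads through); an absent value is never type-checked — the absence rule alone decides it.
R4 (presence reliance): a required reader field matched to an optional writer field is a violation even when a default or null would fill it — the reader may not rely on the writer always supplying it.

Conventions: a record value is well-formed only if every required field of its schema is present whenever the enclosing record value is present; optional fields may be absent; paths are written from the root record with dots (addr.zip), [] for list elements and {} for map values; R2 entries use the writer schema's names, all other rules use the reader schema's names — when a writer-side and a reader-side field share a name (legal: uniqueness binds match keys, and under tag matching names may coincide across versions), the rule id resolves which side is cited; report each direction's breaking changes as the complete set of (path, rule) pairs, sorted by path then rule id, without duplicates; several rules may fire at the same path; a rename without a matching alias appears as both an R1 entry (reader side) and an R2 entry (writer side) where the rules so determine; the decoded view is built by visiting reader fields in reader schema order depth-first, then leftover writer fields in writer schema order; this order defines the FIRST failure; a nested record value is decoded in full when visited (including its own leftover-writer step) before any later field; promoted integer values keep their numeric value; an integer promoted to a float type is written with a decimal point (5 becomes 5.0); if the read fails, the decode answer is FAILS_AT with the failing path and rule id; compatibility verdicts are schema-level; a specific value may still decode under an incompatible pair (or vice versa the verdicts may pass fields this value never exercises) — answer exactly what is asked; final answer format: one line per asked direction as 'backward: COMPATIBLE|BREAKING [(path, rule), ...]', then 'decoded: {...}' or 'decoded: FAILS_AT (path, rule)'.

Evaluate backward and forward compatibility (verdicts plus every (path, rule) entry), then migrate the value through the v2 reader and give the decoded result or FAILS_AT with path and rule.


arrows below run writer -> reader for Ticket
checking backward for Ticket: reader v2 against writer v1:
  active: no writer match
  codes: list<float32> -> list<float32>, writer optional; from codes
  checksum: bytes -> float64, writer required; from checksum
  seq: int64 -> int64, writer required; from seq
  enabled: bool -> bool, writer optional; from enabled
  latitude: float64 -> float64, writer optional; from latitude
  rule R3 violated at checksum
  => 1 violation(s): backward is BREAKING for Ticket
checking forward for Ticket: reader v1 against writer v2:
  codes: list<float32> -> list<float32>, writer optional; from codes
  checksum: float64 -> bytes, writer required; from checksum
  seq: int64 -> int64, writer optional; from seq
  enabled: bool -> bool, writer optional; from enabled
  latitude: float64 -> float64, writer optional; from latitude
  writer field active has no reader counterpart
  rule R2 violated at active
  rule R3 violated at checksum
  rule R1 violated at seq
  rule R4 violated at seq
  => 4 violation(s): forward is BREAKING for Ticket
decode walk for Ticket under reader schema v2:
  active := true (no value, default fills)
  codes := [3.75, 10.0]
  read fails at checksum under R3
  => FAILS_AT (checksum, R3)

backward: BREAKING [(checksum, R3)]; forward: BREAKING [(active, R2), (checksum, R3), (seq, R1), (seq, R4)]; decoded: FAILS_AT (checksum, R3)
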